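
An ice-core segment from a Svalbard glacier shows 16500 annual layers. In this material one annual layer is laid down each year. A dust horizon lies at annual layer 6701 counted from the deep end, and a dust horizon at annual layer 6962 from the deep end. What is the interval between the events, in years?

261 years

The two markers are separated by 6962 − 6701 = 261 annual layers.
At one annual layer per year, 261 years elapsed between them.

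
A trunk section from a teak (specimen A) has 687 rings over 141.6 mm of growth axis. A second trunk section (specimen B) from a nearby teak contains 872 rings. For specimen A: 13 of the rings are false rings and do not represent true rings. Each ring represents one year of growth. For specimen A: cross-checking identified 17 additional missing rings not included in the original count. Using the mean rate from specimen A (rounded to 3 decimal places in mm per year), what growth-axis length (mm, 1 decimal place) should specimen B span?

178.8 mm

Specimen A: after corrections the count is 687 − 13 + 17 = 691 rings.
A: Mean rate = 141.6 mm / 691 years ≈ 0.205 mm per year.
B's length ≈ 0.205 × 872 = 178.8 mm.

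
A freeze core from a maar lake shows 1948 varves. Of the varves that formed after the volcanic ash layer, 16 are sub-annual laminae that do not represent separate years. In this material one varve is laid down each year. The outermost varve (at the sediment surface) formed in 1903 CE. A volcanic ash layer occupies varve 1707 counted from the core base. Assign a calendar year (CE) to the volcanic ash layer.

1678 CE

The volcanic ash layer sits at varve 1707 from the core base, so 1948 − 1707 = 241 varves formed after it.
241 − 16 false = 225 true varves after the volcanic ash layer.
1903 − 225 = 1678 CE.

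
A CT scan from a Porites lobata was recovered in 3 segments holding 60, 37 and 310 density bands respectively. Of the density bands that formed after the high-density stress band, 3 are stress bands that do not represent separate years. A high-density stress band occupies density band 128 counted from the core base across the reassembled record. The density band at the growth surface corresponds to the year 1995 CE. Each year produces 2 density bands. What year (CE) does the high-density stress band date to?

Total density bands = 60 + 37 + 310 = 407.
Between density band 128 and the growth surface there are 407 − 128 = 279 density bands.
279 − 3 false = 276 true density bands after the high-density stress band.
With 2 density bands per year, 276 / 2 = 138 years.
1995 − 138 = 1857 CE.

1857 CE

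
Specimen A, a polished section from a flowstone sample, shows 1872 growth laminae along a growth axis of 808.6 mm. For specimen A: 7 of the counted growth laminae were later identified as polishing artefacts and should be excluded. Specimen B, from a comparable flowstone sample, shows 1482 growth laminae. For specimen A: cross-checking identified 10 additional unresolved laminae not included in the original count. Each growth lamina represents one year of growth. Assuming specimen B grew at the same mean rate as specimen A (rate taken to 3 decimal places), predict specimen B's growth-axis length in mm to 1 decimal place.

638.7 mm

Specimen A: adjusted count: 1872 − 7 + 10 = 1875 growth laminae.
A: 808.6 mm over 1875 years gives 808.6 / 1875 ≈ 0.431 mm/yr.
B's length ≈ 0.431 × 1482 = 638.7 mm.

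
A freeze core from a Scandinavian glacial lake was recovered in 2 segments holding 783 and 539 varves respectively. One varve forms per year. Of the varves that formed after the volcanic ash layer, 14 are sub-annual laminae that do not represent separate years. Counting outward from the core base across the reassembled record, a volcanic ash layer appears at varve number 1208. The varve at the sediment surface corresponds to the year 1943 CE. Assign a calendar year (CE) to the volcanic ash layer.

1843 CE

Total varves = 783 + 539 = 1322.
Between varve 1208 and the sediment surface there are 1322 − 1208 = 114 varves.
114 − 14 false = 100 true varves after the volcanic ash layer.
Counting back 100 years from 1943 CE places the volcanic ash layer in 1943 − 100 = 1843 CE.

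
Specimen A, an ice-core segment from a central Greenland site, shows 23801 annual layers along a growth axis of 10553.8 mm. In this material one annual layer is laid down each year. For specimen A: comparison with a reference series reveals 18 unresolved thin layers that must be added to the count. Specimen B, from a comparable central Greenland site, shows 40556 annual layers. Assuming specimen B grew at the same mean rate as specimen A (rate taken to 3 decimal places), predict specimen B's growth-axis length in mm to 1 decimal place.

17966.3 mm

Specimen A: true annual layer count = 23801 + 18 = 23819.
A: Mean rate = 10553.8 mm / 23819 years ≈ 0.443 mm per year.
B's length ≈ 0.443 × 40556 = 17966.3 mm.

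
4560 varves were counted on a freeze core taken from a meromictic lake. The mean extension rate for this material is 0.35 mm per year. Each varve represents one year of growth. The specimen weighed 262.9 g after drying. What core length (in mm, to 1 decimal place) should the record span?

The record spans 4560 years at 0.35 mm per year.
Length ≈ 0.35 × 4560 = 1596.0 mm.

1596.0 mm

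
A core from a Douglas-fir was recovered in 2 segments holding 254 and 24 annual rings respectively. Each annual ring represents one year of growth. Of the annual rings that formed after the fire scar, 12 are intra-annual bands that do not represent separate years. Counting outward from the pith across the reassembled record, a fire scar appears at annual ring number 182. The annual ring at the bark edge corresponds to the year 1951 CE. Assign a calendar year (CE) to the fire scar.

1867 CE

Total annual rings = 254 + 24 = 278.
278 − 182 = 96 annual rings lie beyond the fire scar toward the bark edge.
Removing the 12 false annual rings leaves 96 − 12 = 84 true annual rings beyond the fire scar.
Counting back 84 years from 1951 CE places the fire scar in 1951 − 84 = 1867 CE.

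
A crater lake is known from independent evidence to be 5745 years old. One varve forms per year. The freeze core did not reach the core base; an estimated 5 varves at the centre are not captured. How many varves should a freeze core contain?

5740 varves

One varve per year gives 5745 varves over 5745 years.
Less the 5 uncaptured varves: 5745 − 5 = 5740.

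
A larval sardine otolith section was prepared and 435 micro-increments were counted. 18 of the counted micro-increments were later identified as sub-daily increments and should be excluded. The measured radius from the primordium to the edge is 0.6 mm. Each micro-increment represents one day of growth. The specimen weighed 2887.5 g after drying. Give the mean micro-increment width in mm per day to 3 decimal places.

Correcting the raw count gives 435 − 18 = 417 true micro-increments.
Extension rate ≈ 0.6 / 417 = 0.001 mm per day.

0.001 mm per day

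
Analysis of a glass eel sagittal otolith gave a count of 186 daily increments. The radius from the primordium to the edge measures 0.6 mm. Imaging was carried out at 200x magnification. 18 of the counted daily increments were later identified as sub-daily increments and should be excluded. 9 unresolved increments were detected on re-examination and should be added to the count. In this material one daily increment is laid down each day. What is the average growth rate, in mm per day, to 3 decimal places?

Adjusted count: 186 − 18 + 9 = 177 daily increments.
0.6 mm over 177 days gives 0.6 / 177 ≈ 0.003 mm per day.

0.003 mm per day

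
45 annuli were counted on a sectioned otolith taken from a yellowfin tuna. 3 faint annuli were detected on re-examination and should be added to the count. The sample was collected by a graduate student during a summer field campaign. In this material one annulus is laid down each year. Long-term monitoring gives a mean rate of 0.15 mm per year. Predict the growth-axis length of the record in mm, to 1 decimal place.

7.2 mm

Adjusted count: 45 + 3 = 48 annuli.
48 years at 0.15 mm/year gives 0.15 × 48 = 7.2 mm.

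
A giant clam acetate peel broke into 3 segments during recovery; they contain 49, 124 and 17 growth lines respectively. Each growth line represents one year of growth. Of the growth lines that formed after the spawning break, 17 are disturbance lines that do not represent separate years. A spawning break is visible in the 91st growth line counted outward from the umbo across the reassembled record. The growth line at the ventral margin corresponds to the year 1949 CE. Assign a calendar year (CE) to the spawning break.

Total growth lines = 49 + 124 + 17 = 190.
Between growth line 91 and the ventral margin there are 190 − 91 = 99 growth lines.
Excluding 17 false growth lines: 99 − 17 = 82.
Counting back 82 years from 1949 CE places the spawning break in 1949 − 82 = 1867 CE.

1867 CE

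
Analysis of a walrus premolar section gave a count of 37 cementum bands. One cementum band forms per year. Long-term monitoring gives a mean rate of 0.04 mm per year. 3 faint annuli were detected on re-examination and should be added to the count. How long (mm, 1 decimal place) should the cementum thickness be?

Correcting the raw count gives 37 + 3 = 40 true cementum bands.
40 years at 0.04 mm/year gives 0.04 × 40 = 1.6 mm.

1.6 mm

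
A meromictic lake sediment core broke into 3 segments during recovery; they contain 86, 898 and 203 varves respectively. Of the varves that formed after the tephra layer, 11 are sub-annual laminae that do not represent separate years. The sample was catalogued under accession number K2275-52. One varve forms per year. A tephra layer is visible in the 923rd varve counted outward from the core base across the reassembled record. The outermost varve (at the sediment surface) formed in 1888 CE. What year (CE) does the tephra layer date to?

Total varves = 86 + 898 + 203 = 1187.
1187 − 923 = 264 varves lie beyond the tephra layer toward the sediment surface.
Excluding 11 false varves: 264 − 11 = 253.
The varve at the sediment surface is 1888 CE, so the tephra layer dates to 1888 − 253 = 1635 CE.

1635 CE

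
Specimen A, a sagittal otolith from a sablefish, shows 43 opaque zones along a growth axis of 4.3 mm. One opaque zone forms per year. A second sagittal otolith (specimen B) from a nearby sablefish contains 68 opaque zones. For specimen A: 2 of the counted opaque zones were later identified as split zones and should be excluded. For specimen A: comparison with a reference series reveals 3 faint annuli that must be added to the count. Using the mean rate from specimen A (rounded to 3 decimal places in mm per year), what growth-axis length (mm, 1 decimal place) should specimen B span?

Specimen A: adjusted count: 43 − 2 + 3 = 44 opaque zones.
A: 4.3 mm over 44 years gives 4.3 / 44 ≈ 0.098 mm/year.
Length of B = 0.098 × 68 = 6.7 mm.

6.7 mm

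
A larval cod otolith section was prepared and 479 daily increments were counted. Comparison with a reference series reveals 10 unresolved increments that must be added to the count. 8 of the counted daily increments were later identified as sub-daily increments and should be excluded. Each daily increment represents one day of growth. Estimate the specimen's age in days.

Adjusted count: 479 − 8 + 10 = 481 daily increments.
With a one-to-one daily increment periodicity this is 481 days.

481 d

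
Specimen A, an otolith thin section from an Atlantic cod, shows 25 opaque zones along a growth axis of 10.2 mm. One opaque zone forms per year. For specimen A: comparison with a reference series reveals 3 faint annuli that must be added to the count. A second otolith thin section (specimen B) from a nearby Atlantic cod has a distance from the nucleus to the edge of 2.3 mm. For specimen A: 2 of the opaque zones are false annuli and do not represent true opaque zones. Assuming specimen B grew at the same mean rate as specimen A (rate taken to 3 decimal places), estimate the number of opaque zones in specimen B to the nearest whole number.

6 opaque zones

Specimen A: after corrections the count is 25 − 2 + 3 = 26 opaque zones.
A: 10.2 mm over 26 years gives 10.2 / 26 ≈ 0.392 mm/year.
Specimen B: 2.3 mm / 0.392 mm per year = 5.87 years ≈ 6 opaque zones.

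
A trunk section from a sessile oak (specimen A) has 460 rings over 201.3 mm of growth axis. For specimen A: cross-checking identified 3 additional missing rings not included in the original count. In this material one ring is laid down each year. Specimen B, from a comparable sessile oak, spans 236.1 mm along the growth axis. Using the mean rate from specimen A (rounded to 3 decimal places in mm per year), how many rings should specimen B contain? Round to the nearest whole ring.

543 rings

Specimen A: true ring count = 460 + 3 = 463.
A: 201.3 mm over 463 years gives 201.3 / 463 ≈ 0.435 mm/year.
B spans 236.1 / 0.435 = 542.76 years ≈ 543 rings.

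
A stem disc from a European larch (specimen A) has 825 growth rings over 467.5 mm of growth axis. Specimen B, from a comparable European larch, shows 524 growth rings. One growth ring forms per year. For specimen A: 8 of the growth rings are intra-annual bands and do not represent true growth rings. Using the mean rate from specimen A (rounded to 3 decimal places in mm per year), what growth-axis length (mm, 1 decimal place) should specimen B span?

299.7 mm

Specimen A: true growth ring count = 825 − 8 = 817.
A: 467.5 mm over 817 years gives 467.5 / 817 ≈ 0.572 mm per year.
B's length ≈ 0.572 × 524 = 299.7 mm.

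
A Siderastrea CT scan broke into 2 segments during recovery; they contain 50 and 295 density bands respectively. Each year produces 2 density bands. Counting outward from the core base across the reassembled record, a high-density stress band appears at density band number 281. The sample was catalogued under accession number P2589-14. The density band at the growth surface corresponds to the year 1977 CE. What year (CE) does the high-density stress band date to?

1945 CE

Total density bands = 50 + 295 = 345.
Between density band 281 and the growth surface there are 345 − 281 = 64 density bands.
64 density bands at 2 per year is 64 / 2 = 32 years.
The density band at the growth surface is 1977 CE, so the high-density stress band dates to 1977 − 32 = 1945 CE.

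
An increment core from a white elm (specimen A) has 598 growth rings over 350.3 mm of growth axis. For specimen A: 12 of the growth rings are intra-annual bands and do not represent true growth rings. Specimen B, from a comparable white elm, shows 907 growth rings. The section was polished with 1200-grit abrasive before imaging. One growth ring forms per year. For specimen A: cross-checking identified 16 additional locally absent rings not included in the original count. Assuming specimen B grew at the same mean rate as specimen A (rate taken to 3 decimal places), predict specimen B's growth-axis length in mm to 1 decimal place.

527.9 mm

Specimen A: correcting the raw count gives 598 − 12 + 16 = 602 true growth rings.
A: 350.3 mm over 602 years gives 350.3 / 602 ≈ 0.582 mm per year.
Length of B = 0.582 × 907 = 527.9 mm.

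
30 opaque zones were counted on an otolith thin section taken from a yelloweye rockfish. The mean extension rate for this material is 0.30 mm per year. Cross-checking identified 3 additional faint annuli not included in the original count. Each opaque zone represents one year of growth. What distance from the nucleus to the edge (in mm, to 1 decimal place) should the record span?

9.9 mm

True opaque zone count = 30 + 3 = 33.
Length ≈ 0.30 × 33 = 9.9 mm.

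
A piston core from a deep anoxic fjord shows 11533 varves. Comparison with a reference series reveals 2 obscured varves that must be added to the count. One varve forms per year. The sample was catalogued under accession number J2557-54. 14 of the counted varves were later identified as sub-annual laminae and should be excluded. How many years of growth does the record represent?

Adjusted count: 11533 − 14 + 2 = 11521 varves.
At one varve per year, that is 11521 years.

11521 yr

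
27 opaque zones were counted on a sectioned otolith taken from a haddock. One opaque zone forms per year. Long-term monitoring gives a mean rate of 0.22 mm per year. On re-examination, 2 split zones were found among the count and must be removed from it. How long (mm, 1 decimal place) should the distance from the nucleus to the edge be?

5.5 mm

True opaque zone count = 27 − 2 = 25.
Predicted length = 0.22 mm/year × 25 years = 5.5 mm.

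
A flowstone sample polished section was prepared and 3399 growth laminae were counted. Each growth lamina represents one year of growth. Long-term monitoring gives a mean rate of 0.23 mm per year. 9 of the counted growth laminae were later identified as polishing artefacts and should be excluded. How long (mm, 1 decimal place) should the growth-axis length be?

779.7 mm

Correcting the raw count gives 3399 − 9 = 3390 true growth laminae.
3390 years at 0.23 mm/year gives 0.23 × 3390 = 779.7 mm.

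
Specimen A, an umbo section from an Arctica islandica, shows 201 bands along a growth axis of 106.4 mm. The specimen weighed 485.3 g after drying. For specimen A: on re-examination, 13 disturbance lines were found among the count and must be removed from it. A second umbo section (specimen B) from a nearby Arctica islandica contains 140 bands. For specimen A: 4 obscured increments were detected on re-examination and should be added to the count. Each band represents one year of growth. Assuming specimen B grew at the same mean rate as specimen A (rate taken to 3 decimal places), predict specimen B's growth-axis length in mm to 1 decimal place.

Specimen A: correcting the raw count gives 201 − 13 + 4 = 192 true bands.
A: Extension rate ≈ 106.4 / 192 = 0.554 mm per year.
For B, 0.554 mm/year × 140 years = 77.6 mm.

77.6 mm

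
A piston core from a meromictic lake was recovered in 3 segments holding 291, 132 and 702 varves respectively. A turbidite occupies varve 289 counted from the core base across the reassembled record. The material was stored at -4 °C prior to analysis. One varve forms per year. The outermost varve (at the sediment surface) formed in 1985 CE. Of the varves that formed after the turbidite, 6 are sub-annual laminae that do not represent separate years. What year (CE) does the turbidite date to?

Total varves = 291 + 132 + 702 = 1125.
Between varve 289 and the sediment surface there are 1125 − 289 = 836 varves.
Excluding 6 false varves: 836 − 6 = 830.
Counting back 830 years from 1985 CE places the turbidite in 1985 − 830 = 1155 CE.

1155 CE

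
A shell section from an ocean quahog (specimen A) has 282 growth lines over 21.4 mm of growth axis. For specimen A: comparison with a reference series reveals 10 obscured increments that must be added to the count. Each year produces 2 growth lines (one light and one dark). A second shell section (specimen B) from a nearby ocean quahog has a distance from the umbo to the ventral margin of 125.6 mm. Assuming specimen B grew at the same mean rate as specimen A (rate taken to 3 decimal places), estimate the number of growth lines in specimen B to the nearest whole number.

Specimen A: true growth line count = 282 + 10 = 292.
Specimen A: dividing by 2 growth lines per year: 292 / 2 = 146 years.
A: 21.4 mm over 146 years gives 21.4 / 146 ≈ 0.147 mm per year.
For B, 125.6 / 0.147 = 854.42 years; at 2 growth lines per year that is 854.42 × 2 ≈ 1709 growth lines.

1709 growth lines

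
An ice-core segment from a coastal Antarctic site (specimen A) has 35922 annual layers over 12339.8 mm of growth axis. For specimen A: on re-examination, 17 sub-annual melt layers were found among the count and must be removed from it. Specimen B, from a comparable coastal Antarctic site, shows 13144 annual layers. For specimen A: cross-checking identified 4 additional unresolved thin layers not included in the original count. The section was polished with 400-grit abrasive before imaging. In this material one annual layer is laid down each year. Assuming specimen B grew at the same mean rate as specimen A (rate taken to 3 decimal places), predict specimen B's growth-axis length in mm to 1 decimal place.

4521.5 mm

Specimen A: after corrections the count is 35922 − 17 + 4 = 35909 annual layers.
A: 12339.8 mm over 35909 years gives 12339.8 / 35909 ≈ 0.344 mm/year.
Length of B = 0.344 × 13144 = 4521.5 mm.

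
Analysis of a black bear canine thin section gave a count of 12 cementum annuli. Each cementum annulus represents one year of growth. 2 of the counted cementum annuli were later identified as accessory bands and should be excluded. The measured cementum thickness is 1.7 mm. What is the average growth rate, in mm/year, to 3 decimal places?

True cementum annulus count = 12 − 2 = 10.
Extension rate ≈ 1.7 / 10 = 0.170 mm/year.

0.170 mm/year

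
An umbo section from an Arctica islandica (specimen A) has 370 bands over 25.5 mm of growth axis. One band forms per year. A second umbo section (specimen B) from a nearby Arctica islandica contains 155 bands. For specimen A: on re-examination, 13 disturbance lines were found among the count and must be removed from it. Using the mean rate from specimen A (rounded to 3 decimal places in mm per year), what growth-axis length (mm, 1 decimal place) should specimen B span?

Specimen A: after corrections the count is 370 − 13 = 357 bands.
A: Extension rate ≈ 25.5 / 357 = 0.071 mm/year.
For B, 0.071 mm/year × 155 years = 11.0 mm.

11.0 mm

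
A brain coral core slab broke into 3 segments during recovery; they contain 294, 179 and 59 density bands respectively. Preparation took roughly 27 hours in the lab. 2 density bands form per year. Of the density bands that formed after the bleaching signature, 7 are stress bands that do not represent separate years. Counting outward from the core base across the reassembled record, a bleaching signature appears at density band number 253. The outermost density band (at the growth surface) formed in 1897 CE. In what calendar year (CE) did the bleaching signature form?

Total density bands = 294 + 179 + 59 = 532.
532 − 253 = 279 density bands lie beyond the bleaching signature toward the growth surface.
279 − 7 false = 272 true density bands after the bleaching signature.
With 2 density bands per year, 272 / 2 = 136 years.
The density band at the growth surface is 1897 CE, so the bleaching signature dates to 1897 − 136 = 1761 CE.

1761 CE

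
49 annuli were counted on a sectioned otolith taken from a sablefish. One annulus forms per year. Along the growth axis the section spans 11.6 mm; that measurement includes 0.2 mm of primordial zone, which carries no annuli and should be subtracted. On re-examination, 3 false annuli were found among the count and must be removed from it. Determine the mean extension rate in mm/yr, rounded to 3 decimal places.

0.248 mm/yr

After corrections the count is 49 − 3 = 46 annuli.
The growth record spans 11.6 − 0.2 = 11.4 mm.
Mean rate = 11.4 mm / 46 years ≈ 0.248 mm/yr.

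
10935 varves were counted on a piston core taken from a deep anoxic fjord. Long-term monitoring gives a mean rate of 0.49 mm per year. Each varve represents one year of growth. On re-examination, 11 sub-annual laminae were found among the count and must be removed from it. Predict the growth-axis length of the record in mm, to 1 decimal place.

Adjusted count: 10935 − 11 = 10924 varves.
Length ≈ 0.49 × 10924 = 5352.8 mm.

5352.8 mm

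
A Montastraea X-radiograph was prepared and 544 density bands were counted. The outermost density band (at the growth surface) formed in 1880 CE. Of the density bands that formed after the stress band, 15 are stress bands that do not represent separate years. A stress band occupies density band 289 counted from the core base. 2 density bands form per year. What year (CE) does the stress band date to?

1760 CE

Between density band 289 and the growth surface there are 544 − 289 = 255 density bands.
255 − 15 false = 240 true density bands after the stress band.
Dividing by 2 density bands per year: 240 / 2 = 120 years.
Counting back 120 years from 1880 CE places the stress band in 1880 − 120 = 1760 CE.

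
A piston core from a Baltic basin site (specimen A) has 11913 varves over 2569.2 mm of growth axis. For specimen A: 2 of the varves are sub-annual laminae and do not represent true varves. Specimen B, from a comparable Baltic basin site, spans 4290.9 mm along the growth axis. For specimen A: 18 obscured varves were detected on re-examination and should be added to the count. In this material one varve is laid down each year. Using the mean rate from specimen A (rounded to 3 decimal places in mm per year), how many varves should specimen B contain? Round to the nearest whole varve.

19958 varves

Specimen A: correcting the raw count gives 11913 − 2 + 18 = 11929 true varves.
A: Extension rate ≈ 2569.2 / 11929 = 0.215 mm/year.
Specimen B: 4290.9 mm / 0.215 mm per year = 19957.67 years ≈ 19958 varves.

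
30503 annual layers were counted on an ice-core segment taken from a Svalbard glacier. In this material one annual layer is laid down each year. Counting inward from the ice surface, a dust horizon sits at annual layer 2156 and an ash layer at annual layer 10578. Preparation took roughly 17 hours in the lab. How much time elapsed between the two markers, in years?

8422 years

The two markers are separated by 10578 − 2156 = 8422 annual layers.
That is 8422 years at one annual layer per year.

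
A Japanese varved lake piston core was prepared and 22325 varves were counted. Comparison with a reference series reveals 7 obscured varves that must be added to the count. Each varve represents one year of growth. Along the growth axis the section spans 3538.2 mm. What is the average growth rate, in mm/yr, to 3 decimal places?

0.158 mm/yr

After corrections the count is 22325 + 7 = 22332 varves.
3538.2 mm over 22332 years gives 3538.2 / 22332 ≈ 0.158 mm/yr.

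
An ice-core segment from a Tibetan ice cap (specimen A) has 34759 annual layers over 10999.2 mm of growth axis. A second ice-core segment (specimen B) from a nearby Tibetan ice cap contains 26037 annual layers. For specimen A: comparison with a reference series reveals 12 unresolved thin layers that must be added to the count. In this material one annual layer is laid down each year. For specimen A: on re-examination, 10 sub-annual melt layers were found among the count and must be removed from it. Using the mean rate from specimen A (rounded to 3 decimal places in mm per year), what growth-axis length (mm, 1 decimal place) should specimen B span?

8227.7 mm

Specimen A: adjusted count: 34759 − 10 + 12 = 34761 annual layers.
A: 10999.2 mm over 34761 years gives 10999.2 / 34761 ≈ 0.316 mm/year.
B's length ≈ 0.316 × 26037 = 8227.7 mm.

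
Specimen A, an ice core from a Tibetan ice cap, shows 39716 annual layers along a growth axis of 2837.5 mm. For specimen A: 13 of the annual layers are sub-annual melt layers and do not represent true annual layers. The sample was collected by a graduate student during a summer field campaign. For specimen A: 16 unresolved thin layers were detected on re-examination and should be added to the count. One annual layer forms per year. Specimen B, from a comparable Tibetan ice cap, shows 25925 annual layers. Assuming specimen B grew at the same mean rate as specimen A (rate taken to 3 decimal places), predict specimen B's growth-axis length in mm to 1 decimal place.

Specimen A: adjusted count: 39716 − 13 + 16 = 39719 annual layers.
A: Extension rate ≈ 2837.5 / 39719 = 0.071 mm/year.
Length of B = 0.071 × 25925 = 1840.7 mm.

1840.7 mm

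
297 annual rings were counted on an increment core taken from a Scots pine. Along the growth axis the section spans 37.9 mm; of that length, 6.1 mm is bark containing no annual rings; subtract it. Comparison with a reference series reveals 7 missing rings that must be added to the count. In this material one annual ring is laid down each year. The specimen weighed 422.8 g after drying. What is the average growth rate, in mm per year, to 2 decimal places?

Correcting the raw count gives 297 + 7 = 304 true annual rings.
Net length = 37.9 − 6.1 = 31.8 mm.
Extension rate ≈ 31.8 / 304 = 0.10 mm per year.

0.10 mm per year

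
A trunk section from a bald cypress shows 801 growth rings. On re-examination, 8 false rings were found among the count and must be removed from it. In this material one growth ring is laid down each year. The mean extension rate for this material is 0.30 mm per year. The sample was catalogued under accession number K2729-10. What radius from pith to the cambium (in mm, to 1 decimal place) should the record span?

237.9 mm

After corrections the count is 801 − 8 = 793 growth rings.
793 years at 0.30 mm/year gives 0.30 × 793 = 237.9 mm.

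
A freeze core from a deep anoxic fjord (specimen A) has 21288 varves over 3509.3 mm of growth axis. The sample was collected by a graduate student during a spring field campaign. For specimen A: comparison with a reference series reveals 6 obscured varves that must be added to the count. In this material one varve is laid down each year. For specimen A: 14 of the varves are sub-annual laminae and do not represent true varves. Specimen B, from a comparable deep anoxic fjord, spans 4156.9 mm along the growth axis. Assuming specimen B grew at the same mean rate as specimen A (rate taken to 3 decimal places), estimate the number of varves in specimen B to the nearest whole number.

25193 varves

Specimen A: adjusted count: 21288 − 14 + 6 = 21280 varves.
A: Mean rate = 3509.3 mm / 21280 years ≈ 0.165 mm/yr.
B spans 4156.9 / 0.165 = 25193.33 years ≈ 25193 varves.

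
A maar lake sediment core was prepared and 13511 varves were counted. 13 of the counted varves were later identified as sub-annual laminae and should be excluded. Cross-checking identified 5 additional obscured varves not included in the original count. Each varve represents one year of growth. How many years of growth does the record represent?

Correcting the raw count gives 13511 − 13 + 5 = 13503 true varves.
One varve per year makes the duration 13503 years.

13503 years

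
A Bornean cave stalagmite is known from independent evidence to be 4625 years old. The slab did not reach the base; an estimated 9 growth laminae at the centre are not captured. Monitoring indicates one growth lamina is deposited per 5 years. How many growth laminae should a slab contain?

At 5 years per growth lamina, 4625 / 5 = 925 growth laminae are expected.
925 − 9 missed = 916 growth laminae expected in the prepared section.

916 growth laminae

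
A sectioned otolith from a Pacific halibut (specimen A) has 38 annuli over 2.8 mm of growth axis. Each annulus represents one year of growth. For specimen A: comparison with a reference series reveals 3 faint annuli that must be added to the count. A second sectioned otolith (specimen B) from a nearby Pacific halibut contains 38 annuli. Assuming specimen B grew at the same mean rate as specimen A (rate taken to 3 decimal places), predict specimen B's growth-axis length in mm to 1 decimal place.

Specimen A: correcting the raw count gives 38 + 3 = 41 true annuli.
A: Extension rate ≈ 2.8 / 41 = 0.068 mm/yr.
For B, 0.068 mm/year × 38 years = 2.6 mm.

2.6 mm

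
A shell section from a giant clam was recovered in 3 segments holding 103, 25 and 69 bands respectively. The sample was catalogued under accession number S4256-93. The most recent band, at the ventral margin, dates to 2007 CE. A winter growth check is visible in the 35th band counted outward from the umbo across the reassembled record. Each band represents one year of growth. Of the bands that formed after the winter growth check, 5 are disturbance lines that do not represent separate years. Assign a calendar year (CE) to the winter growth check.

1850 CE

Total bands = 103 + 25 + 69 = 197.
The winter growth check sits at band 35 from the umbo, so 197 − 35 = 162 bands formed after it.
Excluding 5 false bands: 162 − 5 = 157.
2007 − 157 = 1850 CE.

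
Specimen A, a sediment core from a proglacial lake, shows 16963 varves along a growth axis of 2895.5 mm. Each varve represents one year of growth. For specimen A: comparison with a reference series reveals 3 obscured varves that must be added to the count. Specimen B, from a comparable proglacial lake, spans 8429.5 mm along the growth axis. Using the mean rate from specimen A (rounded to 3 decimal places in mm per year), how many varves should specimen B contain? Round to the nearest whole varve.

49295 varves

Specimen A: adjusted count: 16963 + 3 = 16966 varves.
A: 2895.5 mm over 16966 years gives 2895.5 / 16966 ≈ 0.171 mm per year.
B spans 8429.5 / 0.171 = 49295.32 years ≈ 49295 varves.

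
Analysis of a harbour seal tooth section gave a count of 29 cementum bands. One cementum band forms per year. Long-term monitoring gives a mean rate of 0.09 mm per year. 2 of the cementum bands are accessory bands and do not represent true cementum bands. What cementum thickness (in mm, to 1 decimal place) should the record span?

2.4 mm

Adjusted count: 29 − 2 = 27 cementum bands.
27 years at 0.09 mm/year gives 0.09 × 27 = 2.4 mm.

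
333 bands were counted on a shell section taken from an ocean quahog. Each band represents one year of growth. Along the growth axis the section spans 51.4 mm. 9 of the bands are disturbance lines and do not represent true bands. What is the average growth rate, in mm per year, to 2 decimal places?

0.16 mm per year

Correcting the raw count gives 333 − 9 = 324 true bands.
Extension rate ≈ 51.4 / 324 = 0.16 mm per year.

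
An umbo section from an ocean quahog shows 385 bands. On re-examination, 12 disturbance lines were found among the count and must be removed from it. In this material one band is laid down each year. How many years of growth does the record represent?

373 years

After corrections the count is 385 − 12 = 373 bands.
With a one-to-one band periodicity this is 373 years.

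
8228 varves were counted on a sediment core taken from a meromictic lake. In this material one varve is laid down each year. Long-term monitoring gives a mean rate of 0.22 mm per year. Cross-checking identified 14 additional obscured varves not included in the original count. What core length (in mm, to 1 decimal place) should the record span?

Correcting the raw count gives 8228 + 14 = 8242 true varves.
8242 years at 0.22 mm/year gives 0.22 × 8242 = 1813.2 mm.

1813.2 mm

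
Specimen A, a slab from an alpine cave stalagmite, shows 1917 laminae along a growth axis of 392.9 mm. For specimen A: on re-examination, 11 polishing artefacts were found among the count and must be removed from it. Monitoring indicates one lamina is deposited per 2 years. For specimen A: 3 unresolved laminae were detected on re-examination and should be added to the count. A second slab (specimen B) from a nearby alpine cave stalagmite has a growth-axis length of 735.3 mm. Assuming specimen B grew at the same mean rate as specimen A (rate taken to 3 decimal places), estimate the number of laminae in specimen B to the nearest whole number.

Specimen A: correcting the raw count gives 1917 − 11 + 3 = 1909 true laminae.
Specimen A: 1909 laminae at 2 years each span 1909 × 2 = 3818 years.
A: Mean rate = 392.9 mm / 3818 years ≈ 0.103 mm/year.
For B, 735.3 / 0.103 = 7138.83 years; at 2 years per lamina that is 7138.83 / 2 ≈ 3569 laminae.

3569 laminae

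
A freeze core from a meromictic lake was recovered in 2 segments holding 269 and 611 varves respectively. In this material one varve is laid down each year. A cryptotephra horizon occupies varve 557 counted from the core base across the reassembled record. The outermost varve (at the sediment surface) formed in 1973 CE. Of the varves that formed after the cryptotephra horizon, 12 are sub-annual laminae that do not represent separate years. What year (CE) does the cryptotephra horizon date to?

1662 CE

Total varves = 269 + 611 = 880.
880 − 557 = 323 varves lie beyond the cryptotephra horizon toward the sediment surface.
Excluding 12 false varves: 323 − 12 = 311.
1973 − 311 = 1662 CE.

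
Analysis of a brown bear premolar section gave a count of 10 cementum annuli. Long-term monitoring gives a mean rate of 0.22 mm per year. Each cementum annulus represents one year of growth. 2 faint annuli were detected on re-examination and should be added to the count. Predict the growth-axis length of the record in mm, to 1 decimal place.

2.6 mm

True cementum annulus count = 10 + 2 = 12.
12 years at 0.22 mm/year gives 0.22 × 12 = 2.6 mm.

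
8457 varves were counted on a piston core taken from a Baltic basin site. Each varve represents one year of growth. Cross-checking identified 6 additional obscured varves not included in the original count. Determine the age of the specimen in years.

Correcting the raw count gives 8457 + 6 = 8463 true varves.
With a one-to-one varve periodicity this is 8463 years.

8463 years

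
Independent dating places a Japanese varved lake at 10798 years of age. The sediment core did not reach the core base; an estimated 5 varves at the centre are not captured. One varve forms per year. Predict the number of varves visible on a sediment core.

10793 varves

At one varve per year, 10798 years correspond to 10798 varves.
Subtracting the 5 varves not captured gives 10798 − 5 = 10793 varves in the record.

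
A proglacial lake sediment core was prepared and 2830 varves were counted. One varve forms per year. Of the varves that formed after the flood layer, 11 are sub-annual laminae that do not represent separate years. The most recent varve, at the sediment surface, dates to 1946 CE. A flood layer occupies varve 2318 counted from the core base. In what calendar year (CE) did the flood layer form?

2830 − 2318 = 512 varves lie beyond the flood layer toward the sediment surface.
Removing the 11 false varves leaves 512 − 11 = 501 true varves beyond the flood layer.
The varve at the sediment surface is 1946 CE, so the flood layer dates to 1946 − 501 = 1445 CE.

1445 CE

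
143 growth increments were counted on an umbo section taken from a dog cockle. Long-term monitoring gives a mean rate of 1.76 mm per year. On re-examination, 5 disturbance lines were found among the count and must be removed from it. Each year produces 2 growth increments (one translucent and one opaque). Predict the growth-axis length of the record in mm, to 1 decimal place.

121.4 mm

True growth increment count = 143 − 5 = 138.
With 2 growth increments per year, 138 / 2 = 69 years.
Predicted length = 1.76 mm/year × 69 years = 121.4 mm.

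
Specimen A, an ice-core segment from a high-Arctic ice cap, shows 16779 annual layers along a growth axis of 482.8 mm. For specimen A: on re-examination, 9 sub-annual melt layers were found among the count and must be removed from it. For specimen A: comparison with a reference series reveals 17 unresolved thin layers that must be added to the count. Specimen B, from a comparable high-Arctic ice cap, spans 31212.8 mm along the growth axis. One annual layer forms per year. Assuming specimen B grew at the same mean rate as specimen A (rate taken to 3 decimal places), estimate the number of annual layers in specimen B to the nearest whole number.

1076303 annual layers

Specimen A: after corrections the count is 16779 − 9 + 17 = 16787 annual layers.
A: Mean rate = 482.8 mm / 16787 years ≈ 0.029 mm per year.
For B, 31212.8 / 0.029 = 1076303.45 years ≈ 1076303 annual layers.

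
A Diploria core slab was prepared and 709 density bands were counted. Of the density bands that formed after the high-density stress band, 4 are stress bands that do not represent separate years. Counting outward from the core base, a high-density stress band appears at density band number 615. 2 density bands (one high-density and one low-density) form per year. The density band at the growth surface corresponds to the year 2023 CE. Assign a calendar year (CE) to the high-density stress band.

The high-density stress band sits at density band 615 from the core base, so 709 − 615 = 94 density bands formed after it.
Removing the 4 false density bands leaves 94 − 4 = 90 true density bands beyond the high-density stress band.
With 2 density bands per year, 90 / 2 = 45 years.
2023 − 45 = 1978 CE.

1978 CE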